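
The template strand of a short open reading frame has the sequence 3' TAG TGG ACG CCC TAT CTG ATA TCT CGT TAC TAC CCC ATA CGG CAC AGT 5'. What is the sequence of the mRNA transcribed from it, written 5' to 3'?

5'-AUCACCUGCGGGAUAGACUAUAGAGCAAUGAUGGGGUAUGCCGUGUCA-3'

Reading the template 3'→5' as shown, RNA polymerase pairs each base (A→U, T→A, G↔C) to build mRNA 5'→3' directly.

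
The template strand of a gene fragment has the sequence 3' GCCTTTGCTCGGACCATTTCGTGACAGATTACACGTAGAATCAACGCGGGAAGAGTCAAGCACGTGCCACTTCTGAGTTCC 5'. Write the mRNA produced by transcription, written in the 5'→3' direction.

Reading the template 3'→5' as shown, RNA polymerase pairs each base (A→U, T→A, G↔C) to build mRNA 5'→3' directly.

5'-CGGAAACGAGCCUGGUAAAGCACUGUCUAAUGUGCAUCUUAGUUGCGCCCUUCUCAGUUCGUGCACGGUGAAGACUCAAGG-3'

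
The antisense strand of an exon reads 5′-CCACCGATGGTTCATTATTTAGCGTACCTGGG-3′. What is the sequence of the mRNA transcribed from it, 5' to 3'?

5'-CCCAGGUACGCUAAAUAAUGAACCAUCGGUGG-3'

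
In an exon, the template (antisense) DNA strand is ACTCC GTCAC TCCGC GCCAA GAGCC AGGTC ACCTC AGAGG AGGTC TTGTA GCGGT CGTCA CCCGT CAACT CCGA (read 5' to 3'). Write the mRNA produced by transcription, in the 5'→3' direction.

5'-UCGGAGUUGACGGGUGACGACCGCUACAAGACCUCCUCUGAGGUGACCUGGCUCUUGGCGCGGAGUGACGGAGU-3'

The mRNA has the sequence of the coding strand (reverse complement of the template) with T→U. Reverse complement of ACTCCGTCACTCCGCGCCAAGAGCCAGGTCACCTCAGAGGAGGTCTTGTAGCGGTCGTCACCCGTCAACTCCGA is TCGGAGTTGACGGGTGACGACCGCTACAAGACCTCCTCTGAGGTGACCTGGCTCTTGGCGCGGAGTGACGGAGT; then T→U.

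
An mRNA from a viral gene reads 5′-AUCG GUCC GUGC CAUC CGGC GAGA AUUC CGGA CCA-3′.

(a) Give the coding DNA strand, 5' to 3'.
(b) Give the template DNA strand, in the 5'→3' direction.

(a) 5′-ATCGGTCCGTGCCATCCGGCGAGAATTCCGGACCA-3′
(b) 5'-TGGTCCGGAATTCTCGCCGGATGGCACGGACCGAT-3'

(a) The coding strand matches the mRNA with U→T.
(b) The template strand is the reverse complement of the coding strand.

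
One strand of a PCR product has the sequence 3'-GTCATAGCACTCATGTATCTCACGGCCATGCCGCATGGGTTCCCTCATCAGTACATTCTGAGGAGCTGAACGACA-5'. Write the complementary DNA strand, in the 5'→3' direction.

5'-CAGTATCGTGAGTACATAGAGTGCCGGTACGGCGTACCCAAGGGAGTAGTCATGTAAGACTCCTCGACTTGCTGT-3'

The strand is given 3'→5', so its complement runs 5'→3' in the same left-to-right order: pair each base A↔T, G↔C.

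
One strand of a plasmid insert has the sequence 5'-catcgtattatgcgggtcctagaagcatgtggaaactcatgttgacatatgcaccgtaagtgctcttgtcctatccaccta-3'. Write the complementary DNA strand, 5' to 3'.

The complement of CATCGTATTATGCGGGTCCTAGAAGCATGTGGAAACTCATGTTGACATATGCACCGTAAGTGCTCTTGTCCTATCCACCTA is GTAGCATAATACGCCCAGGATCTTCGTACACCTTTGAGTACAACTGTATACGTGGCATTCACGAGAACAGGATAGGTGGAT (A↔T, G↔C). DNA strands are antiparallel, so the complementary strand runs 3'→5'; reversing gives the 5'→3' form.

5'-TAGGTGGATAGGACAAGAGCACTTACGGTGCATATGTCAACATGAGTTTCCACATGCTTCTAGGACCCGCATAATACGATG-3'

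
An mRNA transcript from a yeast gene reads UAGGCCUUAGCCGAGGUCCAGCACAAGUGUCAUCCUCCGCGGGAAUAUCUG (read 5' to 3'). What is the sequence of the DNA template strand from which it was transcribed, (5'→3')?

Replace U with T to get the coding DNA strand: TAGGCCTTAGCCGAGGTCCAGCACAAGTGTCATCCTCCGCGGGAATATCTG. The template strand is its reverse complement (complement ATCCGGAATCGGCTCCAGGTCGTGTTCACAGTAGGAGGCGCCCTTATAGAC, then reverse).

5'-CAGATATTCCCGCGGAGGATGACACTTGTGCTGGACCTCGGCTAAGGCCTA-3'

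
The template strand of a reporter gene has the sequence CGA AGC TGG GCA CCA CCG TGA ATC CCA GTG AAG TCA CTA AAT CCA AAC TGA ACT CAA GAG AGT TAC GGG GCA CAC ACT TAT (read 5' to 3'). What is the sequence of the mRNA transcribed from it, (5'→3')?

5'-AUAAGUGUGUGCCCCGUAACUCUCUUGAGUUCAGUUUGGAUUUAGUGACUUCACUGGGAUUCACGGUGGUGCCCAGCUUCG-3'

The mRNA has the sequence of the coding strand (reverse complement of the template) with T→U. Reverse complement of CGAAGCTGGGCACCACCGTGAATCCCAGTGAAGTCACTAAATCCAAACTGAACTCAAGAGAGTTACGGGGCACACACTTAT is ATAAGTGTGTGCCCCGTAACTCTCTTGAGTTCAGTTTGGATTTAGTGACTTCACTGGGATTCACGGTGGTGCCCAGCTTCG; then T→U.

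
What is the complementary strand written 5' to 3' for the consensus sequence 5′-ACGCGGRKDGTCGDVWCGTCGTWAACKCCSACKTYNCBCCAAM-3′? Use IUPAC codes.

Standard pairs A↔T, G↔C; ambiguity codes pair R↔Y, M↔K, W↔W, S↔S, B↔V, D↔H, N↔N. Complement (TGCGCCYMHCAGCHBWGCAGCAWTTGMGGSTGMARNGVGGTTK), then reverse for 5'→3'.

5'-KTTGGVGNRAMGTSGGMGTTWACGACGWBHCGACHMYCCGCGT-3'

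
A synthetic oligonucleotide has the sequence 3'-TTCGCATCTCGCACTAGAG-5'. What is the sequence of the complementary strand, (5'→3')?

The strand is given 3'→5', so its complement runs 5'→3' in the same left-to-right order: pair each base A↔T, G↔C.

5'-AAGCGTAGAGCGTGATCTC-3'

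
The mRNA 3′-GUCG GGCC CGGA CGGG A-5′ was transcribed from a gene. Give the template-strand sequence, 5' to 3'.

Written 5'→3' the mRNA is AGGGCAGGCCCGGGCUG, so the coding DNA strand is AGGGCAGGCCCGGGCTG. The template is its reverse complement.

5'-CAGCCCGGGCCTGCCCT-3'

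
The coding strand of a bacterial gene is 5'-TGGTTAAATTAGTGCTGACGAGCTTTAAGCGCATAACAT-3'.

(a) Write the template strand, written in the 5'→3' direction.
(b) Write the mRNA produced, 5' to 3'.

(a) 5'-ATGTTATGCGCTTAAAGCTCGTCAGCACTAATTTAACCA-3'
(b) 5'-UGGUUAAAUUAGUGCUGACGAGCUUUAAGCGCAUAACAU-3'

(a) The template strand is the reverse complement of the coding strand: complement ACCAATTTAATCACGACTGCTCGAAATTCGCGTATTGTA, then reverse.
(b) mRNA matches the coding strand with T→U.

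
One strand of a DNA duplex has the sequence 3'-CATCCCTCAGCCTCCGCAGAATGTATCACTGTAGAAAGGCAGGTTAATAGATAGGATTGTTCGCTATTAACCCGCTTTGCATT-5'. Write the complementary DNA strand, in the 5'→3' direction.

The strand is given 3'→5', so its complement runs 5'→3' in the same left-to-right order: pair each base A↔T, G↔C.

5'-GTAGGGAGTCGGAGGCGTCTTACATAGTGACATCTTTCCGTCCAATTATCTATCCTAACAAGCGATAATTGGGCGAAACGTAA-3'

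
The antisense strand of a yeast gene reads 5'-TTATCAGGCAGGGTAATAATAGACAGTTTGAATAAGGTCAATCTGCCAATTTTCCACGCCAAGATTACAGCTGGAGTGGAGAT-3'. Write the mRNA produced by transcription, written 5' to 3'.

The mRNA has the sequence of the coding strand (reverse complement of the template) with T→U. Reverse complement of TTATCAGGCAGGGTAATAATAGACAGTTTGAATAAGGTCAATCTGCCAATTTTCCACGCCAAGATTACAGCTGGAGTGGAGAT is ATCTCCACTCCAGCTGTAATCTTGGCGTGGAAAATTGGCAGATTGACCTTATTCAAACTGTCTATTATTACCCTGCCTGATAA; then T→U.

5'-AUCUCCACUCCAGCUGUAAUCUUGGCGUGGAAAAUUGGCAGAUUGACCUUAUUCAAACUGUCUAUUAUUACCCUGCCUGAUAA-3'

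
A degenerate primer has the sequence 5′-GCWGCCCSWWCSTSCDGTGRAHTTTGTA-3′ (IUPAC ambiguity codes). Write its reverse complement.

Standard pairs A↔T, G↔C; ambiguity codes pair R↔Y, W↔W, S↔S, D↔H. Complement (CGWCGGGSWWGSASGHCACYTDAAACAT), then reverse for 5'→3'.

5'-TACAAADTYCACHGSASGWWSGGGCWGC-3'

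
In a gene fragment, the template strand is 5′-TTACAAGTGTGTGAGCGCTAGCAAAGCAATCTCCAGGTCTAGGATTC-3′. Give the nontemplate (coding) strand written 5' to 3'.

5′-GAATCCTAGACCTGGAGATTGCTTTGCTAGCGCTCACACACTTGTAA-3′

The coding strand is complementary and antiparallel to the template: take the complement (A↔T, G↔C) and reverse.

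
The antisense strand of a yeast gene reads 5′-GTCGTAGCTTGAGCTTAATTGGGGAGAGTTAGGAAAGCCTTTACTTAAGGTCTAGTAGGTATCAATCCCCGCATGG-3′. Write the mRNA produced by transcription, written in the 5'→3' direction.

RNA polymerase reads the template 3'→5' and synthesizes mRNA 5'→3' by base-pairing (A→U, T→A, G↔C). The complement of the template is CAGCATCGAACTCGAATTAACCCCTCTCAATCCTTTCGGAAATGAATTCCAGATCATCCATAGTTAGGGGCGTACC; antiparallel, so 5'→3' the coding strand is CCATGCGGGGATTGATACCTACTAGACCTTAAGTAAAGGCTTTCCTAACTCTCCCCAATTAAGCTCAAGCTACGAC. Replace T with U for the mRNA.

5'-CCAUGCGGGGAUUGAUACCUACUAGACCUUAAGUAAAGGCUUUCCUAACUCUCCCCAAUUAAGCUCAAGCUACGAC-3'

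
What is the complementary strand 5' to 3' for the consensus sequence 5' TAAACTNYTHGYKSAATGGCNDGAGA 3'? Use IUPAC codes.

Standard pairs A↔T, G↔C; ambiguity codes pair Y↔R, K↔M, S↔S, D↔H, N↔N. Complement (ATTTGANRADCRMSTTACCGNHCTCT), then reverse for 5'→3'.

5'-TCTCHNGCCATTSMRCDARNAGTTTA-3'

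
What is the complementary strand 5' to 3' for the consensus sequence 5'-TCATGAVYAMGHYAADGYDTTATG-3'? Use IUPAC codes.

5'-CATAAHRCHTTRDCKTRBTCATGA-3'

Standard pairs A↔T, G↔C; ambiguity codes pair Y↔R, M↔K, D↔H, V↔B. Complement (AGTACTBRTKCDRTTHCRHAATAC), then reverse for 5'→3'.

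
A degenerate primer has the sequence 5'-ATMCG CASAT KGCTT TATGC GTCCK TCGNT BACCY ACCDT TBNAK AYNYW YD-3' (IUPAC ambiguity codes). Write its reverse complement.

5'-HRWRNRTMTNVAAHGGTRGGTVANCGAMGGACGCATAAAGCMATSTGCGKAT-3'

Standard pairs A↔T, G↔C; ambiguity codes pair Y↔R, M↔K, W↔W, S↔S, B↔V, D↔H, N↔N. Complement (TAKGCGTSTAMCGAAATACGCAGGMAGCNAVTGGRTGGHAAVNTMTRNRWRH), then reverse for 5'→3'.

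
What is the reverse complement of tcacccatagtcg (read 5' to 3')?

Reading the sequence 3'→5' and pairing each base (A↔T, G↔C) gives the reverse complement directly.

5'-CGACTATGGGTGA-3'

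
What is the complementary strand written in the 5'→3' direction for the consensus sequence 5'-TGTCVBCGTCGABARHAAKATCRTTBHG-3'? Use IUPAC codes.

5'-CDVAAYGATMTTDYTVTCGACGVBGACA-3'

Standard pairs A↔T, G↔C; ambiguity codes pair R↔Y, K↔M, B↔V, H↔D. Complement (ACAGBVGCAGCTVTYDTTMTAGYAAVDC), then reverse for 5'→3'.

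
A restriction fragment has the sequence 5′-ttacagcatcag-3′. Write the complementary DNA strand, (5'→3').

Pairing A↔T and G↔C gives AATGTCGTAGTC, running 3'→5'. Reverse for the 5'→3' convention.

5'-CTGATGCTGTAA-3'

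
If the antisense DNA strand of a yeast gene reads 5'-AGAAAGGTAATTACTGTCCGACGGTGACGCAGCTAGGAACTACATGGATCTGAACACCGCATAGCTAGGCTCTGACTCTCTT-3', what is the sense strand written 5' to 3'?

The coding strand is complementary and antiparallel to the template: take the complement (A↔T, G↔C) and reverse.

5′-AAGAGAGTCAGAGCCTAGCTATGCGGTGTTCAGATCCATGTAGTTCCTAGCTGCGTCACCGTCGGACAGTAATTACCTTTCT-3′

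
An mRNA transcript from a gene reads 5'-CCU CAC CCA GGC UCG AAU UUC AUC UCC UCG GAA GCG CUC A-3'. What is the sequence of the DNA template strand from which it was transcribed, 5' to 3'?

Replace U with T to get the coding DNA strand: CCTCACCCAGGCTCGAATTTCATCTCCTCGGAAGCGCTCA. The template strand is its reverse complement (complement GGAGTGGGTCCGAGCTTAAAGTAGAGGAGCCTTCGCGAGT, then reverse).

5'-TGAGCGCTTCCGAGGAGATGAAATTCGAGCCTGGGTGAGG-3'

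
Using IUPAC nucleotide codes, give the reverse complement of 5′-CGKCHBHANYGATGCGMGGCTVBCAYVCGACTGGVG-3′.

Standard pairs A↔T, G↔C; ambiguity codes pair Y↔R, M↔K, B↔V, H↔D, N↔N. Complement (GCMGDVDTNRCTACGCKCCGABVGTRBGCTGACCBC), then reverse for 5'→3'.

5′-CBCCAGTCGBRTGVBAGCCKCGCATCRNTDVDGMCG-3′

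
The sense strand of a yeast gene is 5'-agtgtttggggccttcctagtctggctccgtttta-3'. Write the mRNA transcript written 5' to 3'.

The mRNA is synthesized from the template strand, so it matches the coding strand with T replaced by U.

5′-AGUGUUUGGGGCCUUCCUAGUCUGGCUCCGUUUUA-3′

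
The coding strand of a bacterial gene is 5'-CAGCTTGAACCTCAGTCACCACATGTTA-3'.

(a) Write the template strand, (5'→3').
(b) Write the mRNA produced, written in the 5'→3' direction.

(a) 5′-TAACATGTGGTGACTGAGGTTCAAGCTG-3′
(b) 5'-CAGCUUGAACCUCAGUCACCACAUGUUA-3'

(a) The template strand is the reverse complement of the coding strand: complement GTCGAACTTGGAGTCAGTGGTGTACAAT, then reverse.
(b) mRNA matches the coding strand with T→U.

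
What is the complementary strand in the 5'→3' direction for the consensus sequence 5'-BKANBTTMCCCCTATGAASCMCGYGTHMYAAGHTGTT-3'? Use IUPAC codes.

5′-AACADCTTRKDACRCGKGSTTCATAGGGGKAAVNTMV-3′

Standard pairs A↔T, G↔C; ambiguity codes pair Y↔R, M↔K, S↔S, B↔V, H↔D, N↔N. Complement (VMTNVAAKGGGGATACTTSGKGCRCADKRTTCDACAA), then reverse for 5'→3'.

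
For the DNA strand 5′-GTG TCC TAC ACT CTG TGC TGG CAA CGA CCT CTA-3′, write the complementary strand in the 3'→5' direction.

Base-pairing A↔T, G↔C gives the complement. The complementary strand is antiparallel, so paired with a 5'→3' strand it runs 3'→5'.

3'-CACAGGATGTGAGACACGACCGTTGCTGGAGAT-5'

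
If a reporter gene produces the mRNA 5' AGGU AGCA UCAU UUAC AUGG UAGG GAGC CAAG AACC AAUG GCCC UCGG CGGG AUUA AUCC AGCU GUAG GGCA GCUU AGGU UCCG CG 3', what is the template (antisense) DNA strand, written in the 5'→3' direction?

Replace U with T to get the coding DNA strand: AGGTAGCATCATTTACATGGTAGGGAGCCAAGAACCAATGGCCCTCGGCGGGATTAATCCAGCTGTAGGGCAGCTTAGGTTCCGCG. The template strand is its reverse complement (complement TCCATCGTAGTAAATGTACCATCCCTCGGTTCTTGGTTACCGGGAGCCGCCCTAATTAGGTCGACATCCCGTCGAATCCAAGGCGC, then reverse).

5'-CGCGGAACCTAAGCTGCCCTACAGCTGGATTAATCCCGCCGAGGGCCATTGGTTCTTGGCTCCCTACCATGTAAATGATGCTACCT-3'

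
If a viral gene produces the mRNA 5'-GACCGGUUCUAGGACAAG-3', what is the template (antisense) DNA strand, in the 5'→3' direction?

Replace U with T to get the coding DNA strand: GACCGGTTCTAGGACAAG. The template strand is its reverse complement (complement CTGGCCAAGATCCTGTTC, then reverse).

5'-CTTGTCCTAGAACCGGTC-3'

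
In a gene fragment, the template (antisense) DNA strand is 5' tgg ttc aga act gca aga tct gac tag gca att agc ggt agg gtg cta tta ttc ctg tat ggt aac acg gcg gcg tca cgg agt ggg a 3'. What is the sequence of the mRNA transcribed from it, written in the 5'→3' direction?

5'-UCCCACUCCGUGACGCCGCCGUGUUACCAUACAGGAAUAAUAGCACCCUACCGCUAAUUGCCUAGUCAGAUCUUGCAGUUCUGAACCA-3'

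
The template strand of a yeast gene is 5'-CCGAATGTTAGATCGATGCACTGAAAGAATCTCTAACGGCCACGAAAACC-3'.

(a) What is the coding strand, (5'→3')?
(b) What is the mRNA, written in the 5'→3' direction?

(a) 5'-GGTTTTCGTGGCCGTTAGAGATTCTTTCAGTGCATCGATCTAACATTCGG-3'
(b) 5′-GGUUUUCGUGGCCGUUAGAGAUUCUUUCAGUGCAUCGAUCUAACAUUCGG-3′

(a) The coding strand is the reverse complement of the template: complement GGCTTACAATCTAGCTACGTGACTTTCTTAGAGATTGCCGGTGCTTTTGG, then reverse.
(b) mRNA has the coding-strand sequence with T→U.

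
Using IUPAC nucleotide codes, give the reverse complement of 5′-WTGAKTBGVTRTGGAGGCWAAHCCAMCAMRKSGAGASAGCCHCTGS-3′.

5'-SCAGDGGCTSTCTCSMYKTGKTGGDTTWGCCTCCAYABCVAMTCAW-3'

Standard pairs A↔T, G↔C; ambiguity codes pair R↔Y, M↔K, W↔W, S↔S, B↔V, H↔D. Complement (WACTMAVCBAYACCTCCGWTTDGGTKGTKYMSCTCTSTCGGDGACS), then reverse for 5'→3'.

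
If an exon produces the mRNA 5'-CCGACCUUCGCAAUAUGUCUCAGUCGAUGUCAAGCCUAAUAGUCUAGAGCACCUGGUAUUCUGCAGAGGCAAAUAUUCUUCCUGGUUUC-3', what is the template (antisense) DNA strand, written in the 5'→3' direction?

Replace U with T to get the coding DNA strand: CCGACCTTCGCAATATGTCTCAGTCGATGTCAAGCCTAATAGTCTAGAGCACCTGGTATTCTGCAGAGGCAAATATTCTTCCTGGTTTC. The template strand is its reverse complement (complement GGCTGGAAGCGTTATACAGAGTCAGCTACAGTTCGGATTATCAGATCTCGTGGACCATAAGACGTCTCCGTTTATAAGAAGGACCAAAG, then reverse).

5′-GAAACCAGGAAGAATATTTGCCTCTGCAGAATACCAGGTGCTCTAGACTATTAGGCTTGACATCGACTGAGACATATTGCGAAGGTCGG-3′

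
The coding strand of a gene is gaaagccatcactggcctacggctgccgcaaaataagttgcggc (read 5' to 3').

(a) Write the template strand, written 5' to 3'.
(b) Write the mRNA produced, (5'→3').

(a) 5'-GCCGCAACTTATTTTGCGGCAGCCGTAGGCCAGTGATGGCTTTC-3'
(b) 5'-GAAAGCCAUCACUGGCCUACGGCUGCCGCAAAAUAAGUUGCGGC-3'

(a) The template strand is the reverse complement of the coding strand: complement CTTTCGGTAGTGACCGGATGCCGACGGCGTTTTATTCAACGCCG, then reverse.
(b) mRNA matches the coding strand with T→U.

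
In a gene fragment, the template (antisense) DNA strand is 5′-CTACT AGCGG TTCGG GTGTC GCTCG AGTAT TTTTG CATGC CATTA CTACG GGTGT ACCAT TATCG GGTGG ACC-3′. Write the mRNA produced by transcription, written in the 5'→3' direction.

The mRNA has the sequence of the coding strand (reverse complement of the template) with T→U. Reverse complement of CTACTAGCGGTTCGGGTGTCGCTCGAGTATTTTTGCATGCCATTACTACGGGTGTACCATTATCGGGTGGACC is GGTCCACCCGATAATGGTACACCCGTAGTAATGGCATGCAAAAATACTCGAGCGACACCCGAACCGCTAGTAG; then T→U.

5'-GGUCCACCCGAUAAUGGUACACCCGUAGUAAUGGCAUGCAAAAAUACUCGAGCGACACCCGAACCGCUAGUAG-3'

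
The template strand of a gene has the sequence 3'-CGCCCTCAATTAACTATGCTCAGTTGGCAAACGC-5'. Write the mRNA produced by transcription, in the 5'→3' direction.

5'-GCGGGAGUUAAUUGAUACGAGUCAACCGUUUGCG-3'

Reading the template 3'→5' as shown, RNA polymerase pairs each base (A→U, T→A, G↔C) to build mRNA 5'→3' directly.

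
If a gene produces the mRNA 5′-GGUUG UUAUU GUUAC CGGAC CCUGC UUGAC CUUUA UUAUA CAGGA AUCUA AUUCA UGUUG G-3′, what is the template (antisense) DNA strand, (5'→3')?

5′-CCAACATGAATTAGATTCCTGTATAATAAAGGTCAAGCAGGGTCCGGTAACAATAACAACC-3′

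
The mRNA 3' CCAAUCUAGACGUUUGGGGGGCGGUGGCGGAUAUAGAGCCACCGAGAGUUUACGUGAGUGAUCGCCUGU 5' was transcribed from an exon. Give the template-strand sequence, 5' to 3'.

5'-GGTTAGATCTGCAAACCCCCCGCCACCGCCTATATCTCGGTGGCTCTCAAATGCACTCACTAGCGGACA-3'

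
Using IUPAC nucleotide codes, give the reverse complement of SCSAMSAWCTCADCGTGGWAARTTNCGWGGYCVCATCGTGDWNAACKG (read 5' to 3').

5'-CMGTTNWHCACGATGBGRCCWCGNAAYTTWCCACGHTGAGWTSKTSGS-3'

Standard pairs A↔T, G↔C; ambiguity codes pair R↔Y, M↔K, W↔W, S↔S, D↔H, V↔B, N↔N. Complement (SGSTKSTWGAGTHGCACCWTTYAANGCWCCRGBGTAGCACHWNTTGMC), then reverse for 5'→3'.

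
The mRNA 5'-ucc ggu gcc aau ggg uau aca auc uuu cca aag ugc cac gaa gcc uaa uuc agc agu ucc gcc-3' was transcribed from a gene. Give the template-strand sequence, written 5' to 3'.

5′-GGCGGAACTGCTGAATTAGGCTTCGTGGCACTTTGGAAAGATTGTATACCCATTGGCACCGGA-3′

Replace U with T to get the coding DNA strand: TCCGGTGCCAATGGGTATACAATCTTTCCAAAGTGCCACGAAGCCTAATTCAGCAGTTCCGCC. The template strand is its reverse complement (complement AGGCCACGGTTACCCATATGTTAGAAAGGTTTCACGGTGCTTCGGATTAAGTCGTCAAGGCGG, then reverse).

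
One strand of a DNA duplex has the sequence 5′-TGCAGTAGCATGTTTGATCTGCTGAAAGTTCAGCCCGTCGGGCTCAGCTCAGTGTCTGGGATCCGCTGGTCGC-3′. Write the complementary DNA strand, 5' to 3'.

Pairing A↔T and G↔C gives ACGTCATCGTACAAACTAGACGACTTTCAAGTCGGGCAGCCCGAGTCGAGTCACAGACCCTAGGCGACCAGCG, running 3'→5'. Reverse for the 5'→3' convention.

5'-GCGACCAGCGGATCCCAGACACTGAGCTGAGCCCGACGGGCTGAACTTTCAGCAGATCAAACATGCTACTGCA-3'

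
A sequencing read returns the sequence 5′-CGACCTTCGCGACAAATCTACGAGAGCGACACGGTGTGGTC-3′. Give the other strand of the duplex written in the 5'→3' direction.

5'-GACCACACCGTGTCGCTCTCGTAGATTTGTCGCGAAGGTCG-3'

The complement of CGACCTTCGCGACAAATCTACGAGAGCGACACGGTGTGGTC is GCTGGAAGCGCTGTTTAGATGCTCTCGCTGTGCCACACCAG (A↔T, G↔C). DNA strands are antiparallel, so the complementary strand runs 3'→5'; reversing gives the 5'→3' form.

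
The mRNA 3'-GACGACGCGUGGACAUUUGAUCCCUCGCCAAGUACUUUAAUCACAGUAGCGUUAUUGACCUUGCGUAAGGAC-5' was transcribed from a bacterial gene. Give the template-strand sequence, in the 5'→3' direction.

5'-CTGCTGCGCACCTGTAAACTAGGGAGCGGTTCATGAAATTAGTGTCATCGCAATAACTGGAACGCATTCCTG-3'

Written 5'→3' the mRNA is CAGGAAUGCGUUCCAGUUAUUGCGAUGACACUAAUUUCAUGAACCGCUCCCUAGUUUACAGGUGCGCAGCAG, so the coding DNA strand is CAGGAATGCGTTCCAGTTATTGCGATGACACTAATTTCATGAACCGCTCCCTAGTTTACAGGTGCGCAGCAG. The template is its reverse complement.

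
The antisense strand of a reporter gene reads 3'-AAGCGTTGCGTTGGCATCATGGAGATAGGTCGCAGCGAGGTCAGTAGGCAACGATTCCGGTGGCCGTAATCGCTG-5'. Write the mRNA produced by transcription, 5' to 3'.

Reading the template 3'→5' as shown, RNA polymerase pairs each base (A→U, T→A, G↔C) to build mRNA 5'→3' directly.

5'-UUCGCAACGCAACCGUAGUACCUCUAUCCAGCGUCGCUCCAGUCAUCCGUUGCUAAGGCCACCGGCAUUAGCGAC-3'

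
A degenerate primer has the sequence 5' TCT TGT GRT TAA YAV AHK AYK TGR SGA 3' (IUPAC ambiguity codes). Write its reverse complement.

Standard pairs A↔T, G↔C; ambiguity codes pair R↔Y, K↔M, S↔S, H↔D, V↔B. Complement (AGAACACYAATTRTBTDMTRMACYSCT), then reverse for 5'→3'.

5'-TCSYCAMRTMDTBTRTTAAYCACAAGA-3'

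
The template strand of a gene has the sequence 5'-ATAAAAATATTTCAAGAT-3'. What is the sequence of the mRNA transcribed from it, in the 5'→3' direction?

5'-AUCUUGAAAUAUUUUUAU-3'

RNA polymerase reads the template 3'→5' and synthesizes mRNA 5'→3' by base-pairing (A→U, T→A, G↔C). The complement of the template is TATTTTTATAAAGTTCTA; antiparallel, so 5'→3' the coding strand is ATCTTGAAATATTTTTAT. Replace T with U for the mRNA.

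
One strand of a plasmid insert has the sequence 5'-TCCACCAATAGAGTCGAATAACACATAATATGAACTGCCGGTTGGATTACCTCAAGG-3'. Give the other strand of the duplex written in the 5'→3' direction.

5'-CCTTGAGGTAATCCAACCGGCAGTTCATATTATGTGTTATTCGACTCTATTGGTGGA-3'

Pairing A↔T and G↔C gives AGGTGGTTATCTCAGCTTATTGTGTATTATACTTGACGGCCAACCTAATGGAGTTCC, running 3'→5'. Reverse for the 5'→3' convention.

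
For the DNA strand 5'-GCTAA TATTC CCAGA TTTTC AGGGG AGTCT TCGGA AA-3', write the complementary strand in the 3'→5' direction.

Base-pairing A↔T, G↔C gives the complement. The complementary strand is antiparallel, so paired with a 5'→3' strand it runs 3'→5'.

3'-CGATTATAAGGGTCTAAAAGTCCCCTCAGAAGCCTTT-5'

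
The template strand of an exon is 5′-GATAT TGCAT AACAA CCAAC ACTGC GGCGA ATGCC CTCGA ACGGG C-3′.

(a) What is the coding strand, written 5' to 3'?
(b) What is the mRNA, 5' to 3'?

(a) 5′-GCCCGTTCGAGGGCATTCGCCGCAGTGTTGGTTGTTATGCAATATC-3′
(b) 5'-GCCCGUUCGAGGGCAUUCGCCGCAGUGUUGGUUGUUAUGCAAUAUC-3'

(a) The coding strand is the reverse complement of the template: complement CTATAACGTATTGTTGGTTGTGACGCCGCTTACGGGAGCTTGCCCG, then reverse.
(b) mRNA has the coding-strand sequence with T→U.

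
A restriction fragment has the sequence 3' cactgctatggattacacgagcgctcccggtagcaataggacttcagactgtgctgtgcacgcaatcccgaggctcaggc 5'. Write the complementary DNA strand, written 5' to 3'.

The strand is given 3'→5', so its complement runs 5'→3' in the same left-to-right order: pair each base A↔T, G↔C.

5'-GTGACGATACCTAATGTGCTCGCGAGGGCCATCGTTATCCTGAAGTCTGACACGACACGTGCGTTAGGGCTCCGAGTCCG-3'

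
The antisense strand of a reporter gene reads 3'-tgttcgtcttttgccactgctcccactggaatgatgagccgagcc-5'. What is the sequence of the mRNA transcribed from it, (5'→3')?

5'-ACAAGCAGAAAACGGUGACGAGGGUGACCUUACUACUCGGCUCGG-3'

Reading the template 3'→5' as shown, RNA polymerase pairs each base (A→U, T→A, G↔C) to build mRNA 5'→3' directly.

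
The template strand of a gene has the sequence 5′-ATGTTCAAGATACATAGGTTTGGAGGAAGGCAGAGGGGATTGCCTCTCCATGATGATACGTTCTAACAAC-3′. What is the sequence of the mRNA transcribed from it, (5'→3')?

5'-GUUGUUAGAACGUAUCAUCAUGGAGAGGCAAUCCCCUCUGCCUUCCUCCAAACCUAUGUAUCUUGAACAU-3'

The mRNA has the sequence of the coding strand (reverse complement of the template) with T→U. Reverse complement of ATGTTCAAGATACATAGGTTTGGAGGAAGGCAGAGGGGATTGCCTCTCCATGATGATACGTTCTAACAAC is GTTGTTAGAACGTATCATCATGGAGAGGCAATCCCCTCTGCCTTCCTCCAAACCTATGTATCTTGAACAT; then T→U.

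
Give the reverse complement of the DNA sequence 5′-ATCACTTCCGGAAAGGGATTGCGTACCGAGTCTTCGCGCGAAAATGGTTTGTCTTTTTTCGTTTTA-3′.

Reading the sequence 3'→5' and pairing each base (A↔T, G↔C) gives the reverse complement directly.

5'-TAAAACGAAAAAAGACAAACCATTTTCGCGCGAAGACTCGGTACGCAATCCCTTTCCGGAAGTGAT-3'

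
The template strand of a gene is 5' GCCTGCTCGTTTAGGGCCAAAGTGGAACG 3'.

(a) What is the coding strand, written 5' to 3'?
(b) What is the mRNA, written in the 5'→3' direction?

(a) 5'-CGTTCCACTTTGGCCCTAAACGAGCAGGC-3'
(b) 5'-CGUUCCACUUUGGCCCUAAACGAGCAGGC-3'

(a) The coding strand is the reverse complement of the template: complement CGGACGAGCAAATCCCGGTTTCACCTTGC, then reverse.
(b) mRNA has the coding-strand sequence with T→U.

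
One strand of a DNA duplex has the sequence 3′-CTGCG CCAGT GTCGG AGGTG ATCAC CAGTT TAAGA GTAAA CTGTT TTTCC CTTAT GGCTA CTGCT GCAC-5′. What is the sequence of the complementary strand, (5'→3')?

5'-GACGCGGTCACAGCCTCCACTAGTGGTCAAATTCTCATTTGACAAAAAGGGAATACCGATGACGACGTG-3'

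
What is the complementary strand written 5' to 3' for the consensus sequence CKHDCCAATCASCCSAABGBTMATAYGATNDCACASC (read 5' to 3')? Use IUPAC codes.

Standard pairs A↔T, G↔C; ambiguity codes pair Y↔R, M↔K, S↔S, B↔V, D↔H, N↔N. Complement (GMDHGGTTAGTSGGSTTVCVAKTATRCTANHGTGTSG), then reverse for 5'→3'.

5'-GSTGTGHNATCRTATKAVCVTTSGGSTGATTGGHDMG-3'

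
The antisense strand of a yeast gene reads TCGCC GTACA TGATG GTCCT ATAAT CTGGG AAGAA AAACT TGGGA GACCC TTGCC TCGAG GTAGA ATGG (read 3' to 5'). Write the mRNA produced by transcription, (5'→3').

Reading the template 3'→5' as shown, RNA polymerase pairs each base (A→U, T→A, G↔C) to build mRNA 5'→3' directly.

5'-AGCGGCAUGUACUACCAGGAUAUUAGACCCUUCUUUUUGAACCCUCUGGGAACGGAGCUCCAUCUUACC-3'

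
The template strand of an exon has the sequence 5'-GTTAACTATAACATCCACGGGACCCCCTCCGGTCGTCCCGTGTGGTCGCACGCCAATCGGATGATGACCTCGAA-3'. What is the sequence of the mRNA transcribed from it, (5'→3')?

The mRNA has the sequence of the coding strand (reverse complement of the template) with T→U. Reverse complement of GTTAACTATAACATCCACGGGACCCCCTCCGGTCGTCCCGTGTGGTCGCACGCCAATCGGATGATGACCTCGAA is TTCGAGGTCATCATCCGATTGGCGTGCGACCACACGGGACGACCGGAGGGGGTCCCGTGGATGTTATAGTTAAC; then T→U.

5'-UUCGAGGUCAUCAUCCGAUUGGCGUGCGACCACACGGGACGACCGGAGGGGGUCCCGUGGAUGUUAUAGUUAAC-3'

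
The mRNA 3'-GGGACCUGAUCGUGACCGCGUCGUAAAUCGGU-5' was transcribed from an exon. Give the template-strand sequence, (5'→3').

5′-CCCTGGACTAGCACTGGCGCAGCATTTAGCCA-3′

Written 5'→3' the mRNA is UGGCUAAAUGCUGCGCCAGUGCUAGUCCAGGG, so the coding DNA strand is TGGCTAAATGCTGCGCCAGTGCTAGTCCAGGG. The template is its reverse complement.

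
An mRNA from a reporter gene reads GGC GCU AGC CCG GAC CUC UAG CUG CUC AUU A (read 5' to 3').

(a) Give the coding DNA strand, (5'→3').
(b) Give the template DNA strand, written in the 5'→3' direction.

(a) 5'-GGCGCTAGCCCGGACCTCTAGCTGCTCATTA-3'
(b) 5'-TAATGAGCAGCTAGAGGTCCGGGCTAGCGCC-3'

(a) The coding strand matches the mRNA with U→T.
(b) The template strand is the reverse complement of the coding strand.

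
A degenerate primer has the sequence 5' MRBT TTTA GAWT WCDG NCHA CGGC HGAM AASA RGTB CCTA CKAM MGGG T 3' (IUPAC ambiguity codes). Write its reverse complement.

Standard pairs A↔T, G↔C; ambiguity codes pair R↔Y, M↔K, W↔W, S↔S, B↔V, D↔H, N↔N. Complement (KYVAAAATCTWAWGHCNGDTGCCGDCTKTTSTYCAVGGATGMTKKCCCA), then reverse for 5'→3'.

5′-ACCCKKTMGTAGGVACYTSTTKTCDGCCGTDGNCHGWAWTCTAAAAVYK-3′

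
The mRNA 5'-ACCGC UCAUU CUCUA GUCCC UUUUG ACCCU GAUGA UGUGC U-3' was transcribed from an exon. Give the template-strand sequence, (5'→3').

5'-AGCACATCATCAGGGTCAAAAGGGACTAGAGAATGAGCGGT-3'

Replace U with T to get the coding DNA strand: ACCGCTCATTCTCTAGTCCCTTTTGACCCTGATGATGTGCT. The template strand is its reverse complement (complement TGGCGAGTAAGAGATCAGGGAAAACTGGGACTACTACACGA, then reverse).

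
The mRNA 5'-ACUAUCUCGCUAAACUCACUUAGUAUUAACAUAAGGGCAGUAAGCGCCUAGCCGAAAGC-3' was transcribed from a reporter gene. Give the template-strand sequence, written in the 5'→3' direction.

Replace U with T to get the coding DNA strand: ACTATCTCGCTAAACTCACTTAGTATTAACATAAGGGCAGTAAGCGCCTAGCCGAAAGC. The template strand is its reverse complement (complement TGATAGAGCGATTTGAGTGAATCATAATTGTATTCCCGTCATTCGCGGATCGGCTTTCG, then reverse).

5'-GCTTTCGGCTAGGCGCTTACTGCCCTTATGTTAATACTAAGTGAGTTTAGCGAGATAGT-3'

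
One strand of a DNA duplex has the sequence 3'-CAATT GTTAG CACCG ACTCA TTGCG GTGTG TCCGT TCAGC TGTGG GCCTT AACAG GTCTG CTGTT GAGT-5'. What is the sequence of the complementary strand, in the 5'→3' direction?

5'-GTTAACAATCGTGGCTGAGTAACGCCACACAGGCAAGTCGACACCCGGAATTGTCCAGACGACAACTCA-3'

The strand is given 3'→5', so its complement runs 5'→3' in the same left-to-right order: pair each base A↔T, G↔C.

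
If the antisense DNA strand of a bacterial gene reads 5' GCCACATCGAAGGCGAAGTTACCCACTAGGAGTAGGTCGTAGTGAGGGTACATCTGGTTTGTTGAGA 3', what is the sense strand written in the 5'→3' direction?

5'-TCTCAACAAACCAGATGTACCCTCACTACGACCTACTCCTAGTGGGTAACTTCGCCTTCGATGTGGC-3'

The coding strand is complementary and antiparallel to the template: take the complement (A↔T, G↔C) and reverse.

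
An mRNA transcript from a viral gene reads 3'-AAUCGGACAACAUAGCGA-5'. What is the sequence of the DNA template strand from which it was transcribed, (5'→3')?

5'-TTAGCCTGTTGTATCGCT-3'

Written 5'→3' the mRNA is AGCGAUACAACAGGCUAA, so the coding DNA strand is AGCGATACAACAGGCTAA. The template is its reverse complement.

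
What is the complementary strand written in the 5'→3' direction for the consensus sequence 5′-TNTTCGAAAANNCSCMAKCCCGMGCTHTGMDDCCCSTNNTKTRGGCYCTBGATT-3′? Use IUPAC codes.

5'-AATCVAGRGCCYAMANNASGGGHHKCADAGCKCGGGMTKGSGNNTTTTCGAANA-3'

Standard pairs A↔T, G↔C; ambiguity codes pair R↔Y, M↔K, S↔S, B↔V, D↔H, N↔N. Complement (ANAAGCTTTTNNGSGKTMGGGCKCGADACKHHGGGSANNAMAYCCGRGAVCTAA), then reverse for 5'→3'.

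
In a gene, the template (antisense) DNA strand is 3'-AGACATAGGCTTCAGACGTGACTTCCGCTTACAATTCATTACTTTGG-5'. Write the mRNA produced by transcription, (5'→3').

5'-UCUGUAUCCGAAGUCUGCACUGAAGGCGAAUGUUAAGUAAUGAAACC-3'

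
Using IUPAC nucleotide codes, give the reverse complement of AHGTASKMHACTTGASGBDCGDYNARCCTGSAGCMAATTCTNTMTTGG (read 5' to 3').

Standard pairs A↔T, G↔C; ambiguity codes pair R↔Y, M↔K, S↔S, B↔V, D↔H, N↔N. Complement (TDCATSMKDTGAACTSCVHGCHRNTYGGACSTCGKTTAAGANAKAACC), then reverse for 5'→3'.

5′-CCAAKANAGAATTKGCTSCAGGYTNRHCGHVCSTCAAGTDKMSTACDT-3′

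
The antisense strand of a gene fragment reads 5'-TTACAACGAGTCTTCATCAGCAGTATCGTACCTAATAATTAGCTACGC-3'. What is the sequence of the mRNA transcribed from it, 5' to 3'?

5'-GCGUAGCUAAUUAUUAGGUACGAUACUGCUGAUGAAGACUCGUUGUAA-3'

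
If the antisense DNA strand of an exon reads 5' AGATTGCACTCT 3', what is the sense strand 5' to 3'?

5'-AGAGTGCAATCT-3'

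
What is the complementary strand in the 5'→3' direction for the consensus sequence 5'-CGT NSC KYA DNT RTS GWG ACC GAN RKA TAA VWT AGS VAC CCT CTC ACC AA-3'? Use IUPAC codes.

Standard pairs A↔T, G↔C; ambiguity codes pair R↔Y, K↔M, W↔W, S↔S, D↔H, V↔B, N↔N. Complement (GCANSGMRTHNAYASCWCTGGCTNYMTATTBWATCSBTGGGAGAGTGGTT), then reverse for 5'→3'.

5'-TTGGTGAGAGGGTBSCTAWBTTATMYNTCGGTCWCSAYANHTRMGSNACG-3'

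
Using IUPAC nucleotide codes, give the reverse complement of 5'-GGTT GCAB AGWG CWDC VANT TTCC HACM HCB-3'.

Standard pairs A↔T, G↔C; ambiguity codes pair M↔K, W↔W, B↔V, D↔H, N↔N. Complement (CCAACGTVTCWCGWHGBTNAAAGGDTGKDGV), then reverse for 5'→3'.

5'-VGDKGTDGGAAANTBGHWGCWCTVTGCAACC-3'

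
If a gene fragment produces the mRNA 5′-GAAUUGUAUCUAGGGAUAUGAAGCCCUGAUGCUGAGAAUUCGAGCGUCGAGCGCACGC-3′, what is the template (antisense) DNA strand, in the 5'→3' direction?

Replace U with T to get the coding DNA strand: GAATTGTATCTAGGGATATGAAGCCCTGATGCTGAGAATTCGAGCGTCGAGCGCACGC. The template strand is its reverse complement (complement CTTAACATAGATCCCTATACTTCGGGACTACGACTCTTAAGCTCGCAGCTCGCGTGCG, then reverse).

5'-GCGTGCGCTCGACGCTCGAATTCTCAGCATCAGGGCTTCATATCCCTAGATACAATTC-3'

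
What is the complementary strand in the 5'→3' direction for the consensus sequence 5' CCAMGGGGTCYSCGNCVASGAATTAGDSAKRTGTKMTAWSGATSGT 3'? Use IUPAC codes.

Standard pairs A↔T, G↔C; ambiguity codes pair R↔Y, M↔K, W↔W, S↔S, D↔H, V↔B, N↔N. Complement (GGTKCCCCAGRSGCNGBTSCTTAATCHSTMYACAMKATWSCTASCA), then reverse for 5'→3'.

5'-ACSATCSWTAKMACAYMTSHCTAATTCSTBGNCGSRGACCCCKTGG-3'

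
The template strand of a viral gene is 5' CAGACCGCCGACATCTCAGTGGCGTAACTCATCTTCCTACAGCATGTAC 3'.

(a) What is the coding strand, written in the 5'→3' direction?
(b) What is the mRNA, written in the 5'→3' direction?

(a) The coding strand is the reverse complement of the template: complement GTCTGGCGGCTGTAGAGTCACCGCATTGAGTAGAAGGATGTCGTACATG, then reverse.
(b) mRNA has the coding-strand sequence with T→U.

(a) 5'-GTACATGCTGTAGGAAGATGAGTTACGCCACTGAGATGTCGGCGGTCTG-3'
(b) 5′-GUACAUGCUGUAGGAAGAUGAGUUACGCCACUGAGAUGUCGGCGGUCUG-3′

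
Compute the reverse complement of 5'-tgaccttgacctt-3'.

Complement each base (A↔T, G↔C): ACTGGAACTGGAA. Then reverse.

5'-AAGGTCAAGGTCA-3'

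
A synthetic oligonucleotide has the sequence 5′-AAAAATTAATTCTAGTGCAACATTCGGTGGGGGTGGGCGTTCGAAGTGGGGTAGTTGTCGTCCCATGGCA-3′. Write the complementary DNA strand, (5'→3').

5'-TGCCATGGGACGACAACTACCCCACTTCGAACGCCCACCCCCACCGAATGTTGCACTAGAATTAATTTTT-3'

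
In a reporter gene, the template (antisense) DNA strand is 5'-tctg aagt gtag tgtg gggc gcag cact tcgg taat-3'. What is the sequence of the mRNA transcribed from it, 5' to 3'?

The mRNA has the sequence of the coding strand (reverse complement of the template) with T→U. Reverse complement of TCTGAAGTGTAGTGTGGGGCGCAGCACTTCGGTAAT is ATTACCGAAGTGCTGCGCCCCACACTACACTTCAGA; then T→U.

5′-AUUACCGAAGUGCUGCGCCCCACACUACACUUCAGA-3′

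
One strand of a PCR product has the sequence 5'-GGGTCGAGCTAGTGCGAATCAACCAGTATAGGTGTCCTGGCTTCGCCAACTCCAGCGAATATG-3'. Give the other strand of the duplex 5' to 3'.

The complement of GGGTCGAGCTAGTGCGAATCAACCAGTATAGGTGTCCTGGCTTCGCCAACTCCAGCGAATATG is CCCAGCTCGATCACGCTTAGTTGGTCATATCCACAGGACCGAAGCGGTTGAGGTCGCTTATAC (A↔T, G↔C). DNA strands are antiparallel, so the complementary strand runs 3'→5'; reversing gives the 5'→3' form.

5′-CATATTCGCTGGAGTTGGCGAAGCCAGGACACCTATACTGGTTGATTCGCACTAGCTCGACCC-3′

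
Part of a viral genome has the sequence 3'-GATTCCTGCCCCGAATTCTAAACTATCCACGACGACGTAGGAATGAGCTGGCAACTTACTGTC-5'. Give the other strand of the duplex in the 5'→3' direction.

The strand is given 3'→5', so its complement runs 5'→3' in the same left-to-right order: pair each base A↔T, G↔C.

5'-CTAAGGACGGGGCTTAAGATTTGATAGGTGCTGCTGCATCCTTACTCGACCGTTGAATGACAG-3'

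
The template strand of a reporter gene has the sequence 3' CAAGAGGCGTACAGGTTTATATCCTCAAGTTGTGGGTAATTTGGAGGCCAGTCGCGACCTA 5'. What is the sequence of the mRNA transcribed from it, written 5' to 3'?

5′-GUUCUCCGCAUGUCCAAAUAUAGGAGUUCAACACCCAUUAAACCUCCGGUCAGCGCUGGAU-3′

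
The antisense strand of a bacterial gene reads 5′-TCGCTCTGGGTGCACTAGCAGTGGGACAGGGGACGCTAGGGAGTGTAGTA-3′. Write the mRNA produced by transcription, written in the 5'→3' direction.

RNA polymerase reads the template 3'→5' and synthesizes mRNA 5'→3' by base-pairing (A→U, T→A, G↔C). The complement of the template is AGCGAGACCCACGTGATCGTCACCCTGTCCCCTGCGATCCCTCACATCAT; antiparallel, so 5'→3' the coding strand is TACTACACTCCCTAGCGTCCCCTGTCCCACTGCTAGTGCACCCAGAGCGA. Replace T with U for the mRNA.

5′-UACUACACUCCCUAGCGUCCCCUGUCCCACUGCUAGUGCACCCAGAGCGA-3′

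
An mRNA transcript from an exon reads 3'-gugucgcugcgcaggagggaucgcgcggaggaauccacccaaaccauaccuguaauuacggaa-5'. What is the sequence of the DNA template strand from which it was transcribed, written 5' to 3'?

Written 5'→3' the mRNA is AAGGCAUUAAUGUCCAUACCAAACCCACCUAAGGAGGCGCGCUAGGGAGGACGCGUCGCUGUG, so the coding DNA strand is AAGGCATTAATGTCCATACCAAACCCACCTAAGGAGGCGCGCTAGGGAGGACGCGTCGCTGTG. The template is its reverse complement.

5′-CACAGCGACGCGTCCTCCCTAGCGCGCCTCCTTAGGTGGGTTTGGTATGGACATTAATGCCTT-3′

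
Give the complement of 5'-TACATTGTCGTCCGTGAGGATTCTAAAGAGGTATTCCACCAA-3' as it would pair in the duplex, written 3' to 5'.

Base-pairing A↔T, G↔C gives the complement. The complementary strand is antiparallel, so paired with a 5'→3' strand it runs 3'→5'.

3'-ATGTAACAGCAGGCACTCCTAAGATTTCTCCATAAGGTGGTT-5'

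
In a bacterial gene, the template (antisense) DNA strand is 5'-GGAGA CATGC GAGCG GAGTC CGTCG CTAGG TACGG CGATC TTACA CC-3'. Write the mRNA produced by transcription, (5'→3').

5'-GGUGUAAGAUCGCCGUACCUAGCGACGGACUCCGCUCGCAUGUCUCC-3'

The mRNA has the sequence of the coding strand (reverse complement of the template) with T→U. Reverse complement of GGAGACATGCGAGCGGAGTCCGTCGCTAGGTACGGCGATCTTACACC is GGTGTAAGATCGCCGTACCTAGCGACGGACTCCGCTCGCATGTCTCC; then T→U.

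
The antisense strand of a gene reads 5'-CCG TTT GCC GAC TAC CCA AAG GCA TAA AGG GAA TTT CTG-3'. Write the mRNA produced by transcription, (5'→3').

5′-CAGAAAUUCCCUUUAUGCCUUUGGGUAGUCGGCAAACGG-3′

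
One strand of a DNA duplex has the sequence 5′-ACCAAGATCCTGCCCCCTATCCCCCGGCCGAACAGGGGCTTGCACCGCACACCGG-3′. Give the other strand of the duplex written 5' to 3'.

5′-CCGGTGTGCGGTGCAAGCCCCTGTTCGGCCGGGGGATAGGGGGCAGGATCTTGGT-3′

The complement of ACCAAGATCCTGCCCCCTATCCCCCGGCCGAACAGGGGCTTGCACCGCACACCGG is TGGTTCTAGGACGGGGGATAGGGGGCCGGCTTGTCCCCGAACGTGGCGTGTGGCC (A↔T, G↔C). DNA strands are antiparallel, so the complementary strand runs 3'→5'; reversing gives the 5'→3' form.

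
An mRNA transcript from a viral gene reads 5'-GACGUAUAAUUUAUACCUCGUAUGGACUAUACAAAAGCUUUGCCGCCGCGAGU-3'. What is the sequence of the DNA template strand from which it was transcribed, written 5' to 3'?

Replace U with T to get the coding DNA strand: GACGTATAATTTATACCTCGTATGGACTATACAAAAGCTTTGCCGCCGCGAGT. The template strand is its reverse complement (complement CTGCATATTAAATATGGAGCATACCTGATATGTTTTCGAAACGGCGGCGCTCA, then reverse).

5'-ACTCGCGGCGGCAAAGCTTTTGTATAGTCCATACGAGGTATAAATTATACGTC-3'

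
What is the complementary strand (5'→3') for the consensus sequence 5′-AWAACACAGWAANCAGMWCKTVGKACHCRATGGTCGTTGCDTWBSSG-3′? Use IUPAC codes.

Standard pairs A↔T, G↔C; ambiguity codes pair R↔Y, M↔K, W↔W, S↔S, B↔V, D↔H, N↔N. Complement (TWTTGTGTCWTTNGTCKWGMABCMTGDGYTACCAGCAACGHAWVSSC), then reverse for 5'→3'.

5'-CSSVWAHGCAACGACCATYGDGTMCBAMGWKCTGNTTWCTGTGTTWT-3'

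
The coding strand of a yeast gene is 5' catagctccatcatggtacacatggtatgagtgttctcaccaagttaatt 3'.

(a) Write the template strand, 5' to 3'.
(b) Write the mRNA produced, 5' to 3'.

(a) The template strand is the reverse complement of the coding strand: complement GTATCGAGGTAGTACCATGTGTACCATACTCACAAGAGTGGTTCAATTAA, then reverse.
(b) mRNA matches the coding strand with T→U.

(a) 5′-AATTAACTTGGTGAGAACACTCATACCATGTGTACCATGATGGAGCTATG-3′
(b) 5'-CAUAGCUCCAUCAUGGUACACAUGGUAUGAGUGUUCUCACCAAGUUAAUU-3'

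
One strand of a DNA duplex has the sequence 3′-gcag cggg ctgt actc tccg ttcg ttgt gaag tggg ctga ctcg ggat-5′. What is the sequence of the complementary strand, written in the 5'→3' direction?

The strand is given 3'→5', so its complement runs 5'→3' in the same left-to-right order: pair each base A↔T, G↔C.

5'-CGTCGCCCGACATGAGAGGCAAGCAACACTTCACCCGACTGAGCCCTA-3'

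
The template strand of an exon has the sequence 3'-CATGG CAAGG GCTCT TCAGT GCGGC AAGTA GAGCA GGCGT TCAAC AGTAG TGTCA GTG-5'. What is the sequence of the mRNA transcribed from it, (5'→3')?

5'-GUACCGUUCCCGAGAAGUCACGCCGUUCAUCUCGUCCGCAAGUUGUCAUCACAGUCAC-3'

Reading the template 3'→5' as shown, RNA polymerase pairs each base (A→U, T→A, G↔C) to build mRNA 5'→3' directly.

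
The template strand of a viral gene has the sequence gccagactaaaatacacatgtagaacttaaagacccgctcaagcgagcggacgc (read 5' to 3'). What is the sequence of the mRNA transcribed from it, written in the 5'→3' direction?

5′-GCGUCCGCUCGCUUGAGCGGGUCUUUAAGUUCUACAUGUGUAUUUUAGUCUGGC-3′

RNA polymerase reads the template 3'→5' and synthesizes mRNA 5'→3' by base-pairing (A→U, T→A, G↔C). The complement of the template is CGGTCTGATTTTATGTGTACATCTTGAATTTCTGGGCGAGTTCGCTCGCCTGCG; antiparallel, so 5'→3' the coding strand is GCGTCCGCTCGCTTGAGCGGGTCTTTAAGTTCTACATGTGTATTTTAGTCTGGC. Replace T with U for the mRNA.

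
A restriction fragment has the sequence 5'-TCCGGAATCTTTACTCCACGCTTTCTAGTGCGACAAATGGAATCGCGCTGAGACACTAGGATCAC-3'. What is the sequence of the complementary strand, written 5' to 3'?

Pairing A↔T and G↔C gives AGGCCTTAGAAATGAGGTGCGAAAGATCACGCTGTTTACCTTAGCGCGACTCTGTGATCCTAGTG, running 3'→5'. Reverse for the 5'→3' convention.

5'-GTGATCCTAGTGTCTCAGCGCGATTCCATTTGTCGCACTAGAAAGCGTGGAGTAAAGATTCCGGA-3'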